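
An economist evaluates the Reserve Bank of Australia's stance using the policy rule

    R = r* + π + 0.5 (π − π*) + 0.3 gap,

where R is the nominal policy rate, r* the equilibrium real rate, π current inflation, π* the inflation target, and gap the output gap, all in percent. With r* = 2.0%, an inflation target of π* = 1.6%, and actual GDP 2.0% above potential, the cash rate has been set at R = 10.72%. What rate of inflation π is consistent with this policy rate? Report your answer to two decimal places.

5.95%

Output 2.0% above potential → gap = 2.0.
Collecting π: R = r* + (1 + 0.5) π − 0.5 π* + 0.3 gap
1.5 π = 10.72 − 2.0 + 0.5 × 1.6 − 0.3 × 2.0 = 8.92
π = 8.92 / 1.5 = 5.95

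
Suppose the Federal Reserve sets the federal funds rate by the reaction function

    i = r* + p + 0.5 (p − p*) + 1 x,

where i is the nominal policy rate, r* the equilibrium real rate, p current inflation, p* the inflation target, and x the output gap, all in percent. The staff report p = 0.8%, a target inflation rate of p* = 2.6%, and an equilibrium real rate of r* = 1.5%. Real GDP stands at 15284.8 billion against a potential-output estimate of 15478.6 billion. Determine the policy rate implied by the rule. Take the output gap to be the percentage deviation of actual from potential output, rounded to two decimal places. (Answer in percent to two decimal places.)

0.15%

Output gap = 100 × (15284.8 − 15478.6) / 15478.6 = -1.25%.
i = 1.50 + 0.80 + 0.5 × (0.80 − 2.60) + 1 × (-1.25)
   = 1.50 + 0.8 − 0.9 − 1.25 = 0.15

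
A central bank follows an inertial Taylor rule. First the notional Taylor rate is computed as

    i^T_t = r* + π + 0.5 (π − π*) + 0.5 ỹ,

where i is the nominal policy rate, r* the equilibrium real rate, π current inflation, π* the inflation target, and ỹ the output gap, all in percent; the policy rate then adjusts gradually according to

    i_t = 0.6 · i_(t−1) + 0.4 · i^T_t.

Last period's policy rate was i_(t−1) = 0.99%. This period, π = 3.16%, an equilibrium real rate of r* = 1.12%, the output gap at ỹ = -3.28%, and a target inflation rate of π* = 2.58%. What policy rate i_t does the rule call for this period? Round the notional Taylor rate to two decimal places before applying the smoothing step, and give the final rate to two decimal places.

1.77%

i^T_t = 1.12 + 3.16 + 0.5 × (3.16 − 2.58) + 0.5 × (-3.28)
   = 1.12 + 3.16 + 0.29 − 1.64 = 2.93
i_t = 0.6 × 0.99 + 0.4 × 2.93 = 0.594 + 1.172 = 1.77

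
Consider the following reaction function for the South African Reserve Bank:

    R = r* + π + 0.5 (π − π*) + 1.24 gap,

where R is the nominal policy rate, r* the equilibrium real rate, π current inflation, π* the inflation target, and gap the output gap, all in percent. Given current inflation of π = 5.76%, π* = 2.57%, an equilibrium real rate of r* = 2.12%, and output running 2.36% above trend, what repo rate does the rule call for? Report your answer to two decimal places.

Output 2.36% above potential → gap = 2.36.
R = 2.12 + 5.76 + 0.5 × (5.76 − 2.57) + 1.24 × 2.36
   = 2.12 + 5.76 + 1.595 + 2.9264 = 12.40

12.40%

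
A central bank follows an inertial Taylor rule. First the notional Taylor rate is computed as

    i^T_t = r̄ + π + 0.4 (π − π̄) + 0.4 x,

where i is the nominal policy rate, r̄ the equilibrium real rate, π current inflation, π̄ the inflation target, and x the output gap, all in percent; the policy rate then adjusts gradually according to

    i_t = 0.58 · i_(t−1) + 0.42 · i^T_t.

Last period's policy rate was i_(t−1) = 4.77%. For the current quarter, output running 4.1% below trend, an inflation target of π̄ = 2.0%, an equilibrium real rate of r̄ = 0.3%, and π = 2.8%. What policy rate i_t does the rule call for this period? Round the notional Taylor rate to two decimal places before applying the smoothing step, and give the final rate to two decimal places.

Output 4.1% below potential → x = -4.1.
i^T_t = 0.3 + 2.8 + 0.4 × (2.8 − 2.0) + 0.4 × (-4.1)
   = 0.3 + 2.8 + 0.32 − 1.64 = 1.78
i_t = 0.58 × 4.77 + 0.42 × 1.78 = 2.7666 + 0.7476 = 3.51

3.51%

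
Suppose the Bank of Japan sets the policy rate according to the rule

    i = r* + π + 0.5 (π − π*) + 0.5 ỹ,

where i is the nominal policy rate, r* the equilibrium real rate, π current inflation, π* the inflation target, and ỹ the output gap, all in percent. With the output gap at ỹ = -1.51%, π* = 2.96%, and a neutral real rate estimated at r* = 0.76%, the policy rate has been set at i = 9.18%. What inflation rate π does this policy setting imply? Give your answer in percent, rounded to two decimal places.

7.10%

Collecting π: i = r* + (1 + 0.5) π − 0.5 π* + 0.5 ỹ
1.5 π = 9.18 − 0.76 + 0.5 × 2.96 − 0.5 × (-1.51) = 10.655
π = 10.655 / 1.5 = 7.10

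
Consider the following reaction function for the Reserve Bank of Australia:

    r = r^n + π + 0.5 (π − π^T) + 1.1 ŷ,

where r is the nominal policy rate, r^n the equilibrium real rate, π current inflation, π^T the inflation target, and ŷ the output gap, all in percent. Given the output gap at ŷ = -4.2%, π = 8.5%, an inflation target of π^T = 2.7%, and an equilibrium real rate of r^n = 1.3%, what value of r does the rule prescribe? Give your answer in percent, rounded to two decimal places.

r = 1.3 + 8.5 + 0.5 × (8.5 − 2.7) + 1.1 × (-4.2)
   = 1.3 + 8.5 + 2.9 − 4.62 = 8.08

8.08%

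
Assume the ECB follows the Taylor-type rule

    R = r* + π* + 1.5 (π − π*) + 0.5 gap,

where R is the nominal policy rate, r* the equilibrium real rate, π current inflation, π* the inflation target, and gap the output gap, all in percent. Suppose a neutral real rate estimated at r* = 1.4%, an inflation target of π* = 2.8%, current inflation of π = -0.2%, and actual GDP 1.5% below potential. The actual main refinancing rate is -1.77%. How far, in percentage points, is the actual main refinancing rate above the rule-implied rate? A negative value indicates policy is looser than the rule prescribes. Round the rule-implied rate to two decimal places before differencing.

Output 1.5% below potential → gap = -1.5.
R = 1.4 + 2.8 + 1.5 × (-0.2 − 2.8) + 0.5 × (-1.5)
   = 1.4 + 2.8 − 4.5 − 0.75 = -1.05
Deviation = -1.77 − (-1.05) = -0.72 pp.

-0.72 pp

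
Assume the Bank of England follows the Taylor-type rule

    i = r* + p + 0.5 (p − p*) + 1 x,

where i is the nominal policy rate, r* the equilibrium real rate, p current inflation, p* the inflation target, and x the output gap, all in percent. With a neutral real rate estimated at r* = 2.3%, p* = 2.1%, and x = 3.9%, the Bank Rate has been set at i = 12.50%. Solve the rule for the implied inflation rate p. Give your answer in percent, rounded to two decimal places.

4.90%

Collecting p: i = r* + (1 + 0.5) p − 0.5 p* + 1 x
1.5 p = 12.50 − 2.3 + 0.5 × 2.1 − 1 × 3.9 = 7.35
p = 7.35 / 1.5 = 4.90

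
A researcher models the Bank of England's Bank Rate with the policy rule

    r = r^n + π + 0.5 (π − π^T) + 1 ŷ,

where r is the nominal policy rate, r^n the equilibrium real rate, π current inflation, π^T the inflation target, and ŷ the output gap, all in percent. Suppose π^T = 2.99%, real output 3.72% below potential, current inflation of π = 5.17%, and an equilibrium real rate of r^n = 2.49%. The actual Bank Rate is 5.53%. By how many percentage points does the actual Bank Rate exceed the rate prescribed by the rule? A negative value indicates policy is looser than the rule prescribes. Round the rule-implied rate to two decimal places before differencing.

0.50 pp

Output 3.72% below potential → ŷ = -3.72.
r = 2.49 + 5.17 + 0.5 × (5.17 − 2.99) + 1 × (-3.72)
   = 2.49 + 5.17 + 1.09 − 3.72 = 5.03
Deviation = 5.53 − 5.03 = 0.50 pp.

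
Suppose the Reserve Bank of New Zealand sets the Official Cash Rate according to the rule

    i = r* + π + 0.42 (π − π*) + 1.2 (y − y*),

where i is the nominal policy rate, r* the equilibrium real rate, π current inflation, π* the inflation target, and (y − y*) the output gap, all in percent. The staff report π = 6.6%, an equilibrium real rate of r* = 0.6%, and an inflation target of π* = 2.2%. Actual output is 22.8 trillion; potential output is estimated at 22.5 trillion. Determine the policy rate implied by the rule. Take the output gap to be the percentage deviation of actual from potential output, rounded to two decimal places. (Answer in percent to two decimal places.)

Output gap = 100 × (22.8 − 22.5) / 22.5 = 1.33%.
i = 0.60 + 6.60 + 0.42 × (6.60 − 2.20) + 1.2 × 1.33
   = 0.60 + 6.6 + 1.848 + 1.596 = 10.64

10.64%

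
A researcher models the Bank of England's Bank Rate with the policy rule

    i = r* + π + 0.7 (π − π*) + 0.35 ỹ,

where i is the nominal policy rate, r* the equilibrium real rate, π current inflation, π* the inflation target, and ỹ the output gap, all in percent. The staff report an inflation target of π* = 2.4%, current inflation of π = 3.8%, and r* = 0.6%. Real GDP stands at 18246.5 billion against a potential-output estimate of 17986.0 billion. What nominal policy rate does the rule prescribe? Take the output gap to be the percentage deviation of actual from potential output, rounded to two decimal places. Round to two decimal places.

Output gap = 100 × (18246.5 − 17986.0) / 17986.0 = 1.45%.
i = 0.60 + 3.80 + 0.7 × (3.80 − 2.40) + 0.35 × 1.45
   = 0.60 + 3.8 + 0.98 + 0.5075 = 5.89

5.89%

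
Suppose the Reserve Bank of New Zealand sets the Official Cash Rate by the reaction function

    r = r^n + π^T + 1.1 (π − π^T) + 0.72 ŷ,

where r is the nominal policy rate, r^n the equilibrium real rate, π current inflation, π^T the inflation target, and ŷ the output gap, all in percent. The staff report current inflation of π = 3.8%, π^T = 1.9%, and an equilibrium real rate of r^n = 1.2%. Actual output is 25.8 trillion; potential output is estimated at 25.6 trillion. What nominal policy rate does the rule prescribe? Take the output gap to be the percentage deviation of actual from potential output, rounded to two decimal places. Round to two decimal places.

Output gap = 100 × (25.8 − 25.6) / 25.6 = 0.78%.
r = 1.20 + 1.90 + 1.1 × (3.80 − 1.90) + 0.72 × 0.78
   = 1.20 + 1.9 + 2.09 + 0.5616 = 5.75

5.75%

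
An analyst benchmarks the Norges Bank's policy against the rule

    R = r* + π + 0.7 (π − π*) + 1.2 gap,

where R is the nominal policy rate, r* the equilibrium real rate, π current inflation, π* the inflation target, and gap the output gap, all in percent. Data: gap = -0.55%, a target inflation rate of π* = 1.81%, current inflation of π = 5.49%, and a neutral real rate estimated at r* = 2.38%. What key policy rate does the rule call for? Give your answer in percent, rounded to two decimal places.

9.79%

R = 2.38 + 5.49 + 0.7 × (5.49 − 1.81) + 1.2 × (-0.55)
   = 2.38 + 5.49 + 2.576 − 0.66 = 9.79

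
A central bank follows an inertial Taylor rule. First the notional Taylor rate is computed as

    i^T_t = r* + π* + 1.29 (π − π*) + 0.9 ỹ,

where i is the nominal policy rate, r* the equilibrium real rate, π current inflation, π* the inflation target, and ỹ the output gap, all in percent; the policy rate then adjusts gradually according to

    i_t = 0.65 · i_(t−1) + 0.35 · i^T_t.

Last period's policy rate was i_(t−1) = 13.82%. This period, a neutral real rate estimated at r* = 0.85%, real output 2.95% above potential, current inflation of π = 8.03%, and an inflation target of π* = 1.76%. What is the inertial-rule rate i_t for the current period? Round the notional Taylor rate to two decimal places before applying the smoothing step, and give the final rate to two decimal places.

13.66%

Output 2.95% above potential → ỹ = 2.95.
i^T_t = 0.85 + 1.76 + 1.29 × (8.03 − 1.76) + 0.9 × 2.95
   = 0.85 + 1.76 + 8.0883 + 2.655 = 13.35
i_t = 0.65 × 13.82 + 0.35 × 13.35 = 8.983 + 4.6725 = 13.66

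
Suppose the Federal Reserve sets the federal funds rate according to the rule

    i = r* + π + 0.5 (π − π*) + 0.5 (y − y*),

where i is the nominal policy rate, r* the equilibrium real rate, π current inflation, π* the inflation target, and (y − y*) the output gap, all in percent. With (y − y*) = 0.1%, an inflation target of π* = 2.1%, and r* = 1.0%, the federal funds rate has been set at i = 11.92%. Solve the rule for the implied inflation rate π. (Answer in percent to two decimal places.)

7.95%

Collecting π: i = r* + (1 + 0.5) π − 0.5 π* + 0.5 (y − y*)
1.5 π = 11.92 − 1.0 + 0.5 × 2.1 − 0.5 × 0.1 = 11.92
π = 11.92 / 1.5 = 7.95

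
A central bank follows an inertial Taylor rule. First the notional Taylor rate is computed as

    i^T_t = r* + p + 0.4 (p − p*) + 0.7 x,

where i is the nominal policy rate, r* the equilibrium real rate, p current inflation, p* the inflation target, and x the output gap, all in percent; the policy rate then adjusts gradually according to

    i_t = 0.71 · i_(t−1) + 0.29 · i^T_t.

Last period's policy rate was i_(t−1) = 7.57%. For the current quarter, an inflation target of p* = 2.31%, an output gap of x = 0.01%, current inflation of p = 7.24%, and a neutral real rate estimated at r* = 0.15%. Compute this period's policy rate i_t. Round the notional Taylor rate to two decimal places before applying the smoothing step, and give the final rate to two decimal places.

8.09%

i^T_t = 0.15 + 7.24 + 0.4 × (7.24 − 2.31) + 0.7 × 0.01
   = 0.15 + 7.24 + 1.972 + 0.007 = 9.37
i_t = 0.71 × 7.57 + 0.29 × 9.37 = 5.3747 + 2.7173 = 8.09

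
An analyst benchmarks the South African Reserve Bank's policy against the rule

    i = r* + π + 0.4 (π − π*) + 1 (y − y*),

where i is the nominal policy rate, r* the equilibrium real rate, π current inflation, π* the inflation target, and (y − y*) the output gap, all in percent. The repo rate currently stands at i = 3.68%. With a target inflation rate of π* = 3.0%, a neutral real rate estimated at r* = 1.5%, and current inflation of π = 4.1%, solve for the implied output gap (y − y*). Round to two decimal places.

-2.36%

1 (y − y*) = 3.68 − 1.5 − 4.1 − 0.4 × (4.1 − 3.0) = -2.36
(y − y*) = -2.36 / 1 = -2.36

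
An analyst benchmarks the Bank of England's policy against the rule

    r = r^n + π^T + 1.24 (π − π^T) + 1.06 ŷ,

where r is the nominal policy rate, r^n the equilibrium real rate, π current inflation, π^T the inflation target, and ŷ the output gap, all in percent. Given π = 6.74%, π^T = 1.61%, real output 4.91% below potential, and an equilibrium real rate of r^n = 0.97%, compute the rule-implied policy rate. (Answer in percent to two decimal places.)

Output 4.91% below potential → ŷ = -4.91.
r = 0.97 + 1.61 + 1.24 × (6.74 − 1.61) + 1.06 × (-4.91)
   = 0.97 + 1.61 + 6.3612 − 5.2046 = 3.74

3.74%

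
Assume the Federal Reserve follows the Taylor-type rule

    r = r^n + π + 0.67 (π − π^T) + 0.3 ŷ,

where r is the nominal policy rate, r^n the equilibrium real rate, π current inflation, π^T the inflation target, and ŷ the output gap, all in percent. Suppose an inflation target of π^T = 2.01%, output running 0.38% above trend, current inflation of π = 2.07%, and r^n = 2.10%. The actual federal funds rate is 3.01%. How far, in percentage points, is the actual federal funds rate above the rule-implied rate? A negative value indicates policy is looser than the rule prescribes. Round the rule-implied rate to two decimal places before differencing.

-1.31 pp

Output 0.38% above potential → ŷ = 0.38.
r = 2.10 + 2.07 + 0.67 × (2.07 − 2.01) + 0.3 × 0.38
   = 2.10 + 2.07 + 0.0402 + 0.114 = 4.32
Deviation = 3.01 − 4.32 = -1.31 pp.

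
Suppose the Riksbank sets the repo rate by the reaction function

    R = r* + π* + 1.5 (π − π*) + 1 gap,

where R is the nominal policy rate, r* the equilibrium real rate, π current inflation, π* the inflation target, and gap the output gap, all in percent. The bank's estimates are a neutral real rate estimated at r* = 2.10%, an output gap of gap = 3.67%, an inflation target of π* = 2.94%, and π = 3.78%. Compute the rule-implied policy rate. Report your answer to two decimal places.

R = 2.10 + 2.94 + 1.5 × (3.78 − 2.94) + 1 × 3.67
   = 2.10 + 2.94 + 1.26 + 3.67 = 9.97

9.97%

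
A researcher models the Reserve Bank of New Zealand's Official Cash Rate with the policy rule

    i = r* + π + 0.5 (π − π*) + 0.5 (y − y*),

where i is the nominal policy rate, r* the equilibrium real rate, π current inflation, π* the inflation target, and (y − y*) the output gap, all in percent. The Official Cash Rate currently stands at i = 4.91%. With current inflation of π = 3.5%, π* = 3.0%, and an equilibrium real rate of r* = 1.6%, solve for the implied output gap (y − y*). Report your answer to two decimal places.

0.5 (y − y*) = 4.91 − 1.6 − 3.5 − 0.5 × (3.5 − 3.0) = -0.44
(y − y*) = -0.44 / 0.5 = -0.88

-0.88%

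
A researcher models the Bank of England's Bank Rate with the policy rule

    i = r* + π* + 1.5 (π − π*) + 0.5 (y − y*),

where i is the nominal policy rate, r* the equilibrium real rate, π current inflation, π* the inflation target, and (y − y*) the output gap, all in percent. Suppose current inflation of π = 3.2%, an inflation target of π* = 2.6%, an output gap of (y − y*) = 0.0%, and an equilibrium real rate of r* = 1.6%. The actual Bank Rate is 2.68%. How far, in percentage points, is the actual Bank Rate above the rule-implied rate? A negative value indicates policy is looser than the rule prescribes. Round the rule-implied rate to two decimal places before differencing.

-2.42 pp

i = 1.6 + 2.6 + 1.5 × (3.2 − 2.6) + 0.5 × 0.0
   = 1.6 + 2.6 + 0.9 + 0 = 5.10
Deviation = 2.68 − 5.10 = -2.42 pp.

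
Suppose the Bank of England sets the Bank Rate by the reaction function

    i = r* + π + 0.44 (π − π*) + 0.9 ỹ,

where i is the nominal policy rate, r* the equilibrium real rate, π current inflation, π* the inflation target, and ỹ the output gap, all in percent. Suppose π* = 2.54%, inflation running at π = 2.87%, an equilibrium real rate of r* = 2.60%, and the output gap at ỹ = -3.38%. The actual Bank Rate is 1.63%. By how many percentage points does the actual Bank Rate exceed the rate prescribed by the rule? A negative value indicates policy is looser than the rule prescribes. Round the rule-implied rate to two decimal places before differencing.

i = 2.60 + 2.87 + 0.44 × (2.87 − 2.54) + 0.9 × (-3.38)
   = 2.60 + 2.87 + 0.1452 − 3.042 = 2.57
Deviation = 1.63 − 2.57 = -0.94 pp.

-0.94 pp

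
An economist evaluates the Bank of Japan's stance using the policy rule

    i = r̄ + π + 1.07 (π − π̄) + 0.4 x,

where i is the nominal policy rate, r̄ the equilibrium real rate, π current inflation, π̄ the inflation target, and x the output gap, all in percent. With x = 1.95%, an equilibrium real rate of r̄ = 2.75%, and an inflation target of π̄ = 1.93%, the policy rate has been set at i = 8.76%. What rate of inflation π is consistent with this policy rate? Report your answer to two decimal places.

3.52%

Collecting π: i = r̄ + (1 + 1.07) π − 1.07 π̄ + 0.4 x
2.07 π = 8.76 − 2.75 + 1.07 × 1.93 − 0.4 × 1.95 = 7.2951
π = 7.2951 / 2.07 = 3.52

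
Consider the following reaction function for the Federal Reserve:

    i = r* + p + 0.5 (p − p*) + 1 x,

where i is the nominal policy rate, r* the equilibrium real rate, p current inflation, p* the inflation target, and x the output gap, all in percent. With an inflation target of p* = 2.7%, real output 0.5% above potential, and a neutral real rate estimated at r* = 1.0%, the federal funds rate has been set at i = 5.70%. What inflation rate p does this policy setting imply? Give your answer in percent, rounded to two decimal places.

Output 0.5% above potential → x = 0.5.
Collecting p: i = r* + (1 + 0.5) p − 0.5 p* + 1 x
1.5 p = 5.70 − 1.0 + 0.5 × 2.7 − 1 × 0.5 = 5.55
p = 5.55 / 1.5 = 3.70

3.70%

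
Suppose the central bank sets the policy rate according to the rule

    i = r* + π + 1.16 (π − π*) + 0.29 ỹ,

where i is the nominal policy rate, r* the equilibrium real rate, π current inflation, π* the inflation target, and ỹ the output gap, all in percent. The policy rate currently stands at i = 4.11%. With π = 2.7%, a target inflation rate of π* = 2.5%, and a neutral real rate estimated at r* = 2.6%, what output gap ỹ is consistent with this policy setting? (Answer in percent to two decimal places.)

0.29 ỹ = 4.11 − 2.6 − 2.7 − 1.16 × (2.7 − 2.5) = -1.422
ỹ = -1.422 / 0.29 = -4.90

-4.90%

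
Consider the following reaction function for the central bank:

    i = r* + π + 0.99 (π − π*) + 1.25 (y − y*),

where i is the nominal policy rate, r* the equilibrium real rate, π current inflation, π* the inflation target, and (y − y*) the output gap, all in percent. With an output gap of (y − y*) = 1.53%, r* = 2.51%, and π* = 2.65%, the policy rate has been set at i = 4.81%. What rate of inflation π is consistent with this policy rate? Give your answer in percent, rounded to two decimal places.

Collecting π: i = r* + (1 + 0.99) π − 0.99 π* + 1.25 (y − y*)
1.99 π = 4.81 − 2.51 + 0.99 × 2.65 − 1.25 × 1.53 = 3.011
π = 3.011 / 1.99 = 1.51

1.51%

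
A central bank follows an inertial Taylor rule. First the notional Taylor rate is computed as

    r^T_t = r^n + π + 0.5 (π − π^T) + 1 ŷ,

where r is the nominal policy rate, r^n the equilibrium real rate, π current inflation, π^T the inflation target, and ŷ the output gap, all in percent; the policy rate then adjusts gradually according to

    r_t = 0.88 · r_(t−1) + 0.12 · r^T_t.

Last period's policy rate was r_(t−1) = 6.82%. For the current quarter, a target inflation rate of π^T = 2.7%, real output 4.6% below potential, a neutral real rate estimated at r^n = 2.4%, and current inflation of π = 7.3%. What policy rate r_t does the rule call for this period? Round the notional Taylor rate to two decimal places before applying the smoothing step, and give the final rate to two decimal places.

6.89%

Output 4.6% below potential → ŷ = -4.6.
r^T_t = 2.4 + 7.3 + 0.5 × (7.3 − 2.7) + 1 × (-4.6)
   = 2.4 + 7.3 + 2.3 − 4.6 = 7.40
r_t = 0.88 × 6.82 + 0.12 × 7.40 = 6.0016 + 0.888 = 6.89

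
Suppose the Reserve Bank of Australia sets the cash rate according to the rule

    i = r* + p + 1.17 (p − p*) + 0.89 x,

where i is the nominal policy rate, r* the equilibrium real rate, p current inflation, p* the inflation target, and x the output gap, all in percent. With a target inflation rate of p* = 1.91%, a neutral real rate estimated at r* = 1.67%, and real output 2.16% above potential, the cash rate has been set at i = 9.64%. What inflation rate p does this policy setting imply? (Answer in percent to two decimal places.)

3.82%

Output 2.16% above potential → x = 2.16.
Collecting p: i = r* + (1 + 1.17) p − 1.17 p* + 0.89 x
2.17 p = 9.64 − 1.67 + 1.17 × 1.91 − 0.89 × 2.16 = 8.2823
p = 8.2823 / 2.17 = 3.82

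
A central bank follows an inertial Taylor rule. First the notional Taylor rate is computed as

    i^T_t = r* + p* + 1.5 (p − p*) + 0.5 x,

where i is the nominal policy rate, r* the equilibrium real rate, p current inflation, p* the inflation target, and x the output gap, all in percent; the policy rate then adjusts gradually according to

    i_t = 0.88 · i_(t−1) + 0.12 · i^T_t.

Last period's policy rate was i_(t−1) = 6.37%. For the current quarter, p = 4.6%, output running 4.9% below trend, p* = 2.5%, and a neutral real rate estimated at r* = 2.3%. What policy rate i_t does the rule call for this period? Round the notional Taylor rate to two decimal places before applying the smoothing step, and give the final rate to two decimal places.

Output 4.9% below potential → x = -4.9.
i^T_t = 2.3 + 2.5 + 1.5 × (4.6 − 2.5) + 0.5 × (-4.9)
   = 2.3 + 2.5 + 3.15 − 2.45 = 5.50
i_t = 0.88 × 6.37 + 0.12 × 5.50 = 5.6056 + 0.66 = 6.27

6.27%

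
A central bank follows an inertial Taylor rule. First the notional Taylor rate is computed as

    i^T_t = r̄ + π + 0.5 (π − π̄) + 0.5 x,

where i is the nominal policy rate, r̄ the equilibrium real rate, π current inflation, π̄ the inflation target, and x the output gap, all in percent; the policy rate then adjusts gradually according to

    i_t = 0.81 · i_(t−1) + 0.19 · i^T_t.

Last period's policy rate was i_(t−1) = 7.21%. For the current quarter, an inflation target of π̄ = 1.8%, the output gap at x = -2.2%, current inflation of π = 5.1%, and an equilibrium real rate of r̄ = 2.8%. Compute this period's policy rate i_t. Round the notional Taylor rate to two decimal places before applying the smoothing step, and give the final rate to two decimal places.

i^T_t = 2.8 + 5.1 + 0.5 × (5.1 − 1.8) + 0.5 × (-2.2)
   = 2.8 + 5.1 + 1.65 − 1.1 = 8.45
i_t = 0.81 × 7.21 + 0.19 × 8.45 = 5.8401 + 1.6055 = 7.45

7.45%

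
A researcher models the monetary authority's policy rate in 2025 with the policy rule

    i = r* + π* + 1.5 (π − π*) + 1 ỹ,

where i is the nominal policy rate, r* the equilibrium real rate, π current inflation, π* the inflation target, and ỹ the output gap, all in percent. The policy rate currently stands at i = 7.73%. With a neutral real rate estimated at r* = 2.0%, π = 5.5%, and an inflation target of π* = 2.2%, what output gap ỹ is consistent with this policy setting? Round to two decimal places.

1 ỹ = 7.73 − 2.0 − 2.2 − 1.5 × (5.5 − 2.2) = -1.42
ỹ = -1.42 / 1 = -1.42

-1.42%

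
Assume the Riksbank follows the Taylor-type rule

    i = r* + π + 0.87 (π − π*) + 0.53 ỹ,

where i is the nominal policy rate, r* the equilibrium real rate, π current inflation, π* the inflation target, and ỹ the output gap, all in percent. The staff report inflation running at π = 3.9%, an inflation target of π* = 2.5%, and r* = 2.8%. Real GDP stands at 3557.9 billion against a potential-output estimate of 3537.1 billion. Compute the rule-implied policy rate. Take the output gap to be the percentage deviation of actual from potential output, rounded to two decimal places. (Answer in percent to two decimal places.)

Output gap = 100 × (3557.9 − 3537.1) / 3537.1 = 0.59%.
i = 2.80 + 3.90 + 0.87 × (3.90 − 2.50) + 0.53 × 0.59
   = 2.80 + 3.9 + 1.218 + 0.3127 = 8.23

8.23%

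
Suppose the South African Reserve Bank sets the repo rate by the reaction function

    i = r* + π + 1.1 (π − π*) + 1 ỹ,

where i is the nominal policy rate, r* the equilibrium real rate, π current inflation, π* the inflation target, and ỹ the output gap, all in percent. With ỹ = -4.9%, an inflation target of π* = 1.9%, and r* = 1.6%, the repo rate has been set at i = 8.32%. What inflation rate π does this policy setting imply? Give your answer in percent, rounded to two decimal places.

Collecting π: i = r* + (1 + 1.1) π − 1.1 π* + 1 ỹ
2.1 π = 8.32 − 1.6 + 1.1 × 1.9 − 1 × (-4.9) = 13.71
π = 13.71 / 2.1 = 6.53

6.53%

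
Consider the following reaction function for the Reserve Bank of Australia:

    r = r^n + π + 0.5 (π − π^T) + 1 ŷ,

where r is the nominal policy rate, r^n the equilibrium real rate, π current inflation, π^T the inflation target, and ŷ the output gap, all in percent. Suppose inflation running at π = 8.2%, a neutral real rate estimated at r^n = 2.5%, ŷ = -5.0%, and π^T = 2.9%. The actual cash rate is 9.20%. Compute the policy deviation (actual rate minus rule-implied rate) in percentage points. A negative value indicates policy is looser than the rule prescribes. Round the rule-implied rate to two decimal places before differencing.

0.85 pp

r = 2.5 + 8.2 + 0.5 × (8.2 − 2.9) + 1 × (-5.0)
   = 2.5 + 8.2 + 2.65 − 5 = 8.35
Deviation = 9.20 − 8.35 = 0.85 pp.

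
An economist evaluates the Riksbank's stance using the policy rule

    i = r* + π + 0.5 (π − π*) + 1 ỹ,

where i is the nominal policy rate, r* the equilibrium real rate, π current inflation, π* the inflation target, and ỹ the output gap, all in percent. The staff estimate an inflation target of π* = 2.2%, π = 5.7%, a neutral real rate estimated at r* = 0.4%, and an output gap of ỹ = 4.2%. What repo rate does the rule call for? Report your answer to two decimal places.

12.05%

i = 0.4 + 5.7 + 0.5 × (5.7 − 2.2) + 1 × 4.2
   = 0.4 + 5.7 + 1.75 + 4.2 = 12.05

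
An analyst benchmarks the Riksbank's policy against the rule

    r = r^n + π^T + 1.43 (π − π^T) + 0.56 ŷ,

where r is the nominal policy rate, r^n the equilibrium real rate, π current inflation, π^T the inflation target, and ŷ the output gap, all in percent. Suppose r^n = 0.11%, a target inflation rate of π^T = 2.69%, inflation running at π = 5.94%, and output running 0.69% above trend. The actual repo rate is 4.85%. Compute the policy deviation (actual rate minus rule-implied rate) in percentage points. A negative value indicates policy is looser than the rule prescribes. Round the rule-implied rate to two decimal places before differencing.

-2.98 pp

Output 0.69% above potential → ŷ = 0.69.
r = 0.11 + 2.69 + 1.43 × (5.94 − 2.69) + 0.56 × 0.69
   = 0.11 + 2.69 + 4.6475 + 0.3864 = 7.83
Deviation = 4.85 − 7.83 = -2.98 pp.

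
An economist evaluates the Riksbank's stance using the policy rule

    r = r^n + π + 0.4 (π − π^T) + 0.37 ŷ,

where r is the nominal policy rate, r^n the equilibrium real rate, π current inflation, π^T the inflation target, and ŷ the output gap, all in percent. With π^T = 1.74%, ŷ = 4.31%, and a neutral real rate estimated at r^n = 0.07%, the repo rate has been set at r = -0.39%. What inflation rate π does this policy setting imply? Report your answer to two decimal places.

Collecting π: r = r^n + (1 + 0.4) π − 0.4 π^T + 0.37 ŷ
1.4 π = -0.39 − 0.07 + 0.4 × 1.74 − 0.37 × 4.31 = -1.3587
π = -1.3587 / 1.4 = -0.97

-0.97%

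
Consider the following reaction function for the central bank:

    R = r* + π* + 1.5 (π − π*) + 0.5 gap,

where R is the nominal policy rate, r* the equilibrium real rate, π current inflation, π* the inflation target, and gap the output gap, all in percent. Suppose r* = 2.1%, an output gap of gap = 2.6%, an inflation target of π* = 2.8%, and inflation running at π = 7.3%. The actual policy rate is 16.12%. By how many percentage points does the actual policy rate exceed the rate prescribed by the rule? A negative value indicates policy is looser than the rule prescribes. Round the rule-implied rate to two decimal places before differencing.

3.17 pp

R = 2.1 + 2.8 + 1.5 × (7.3 − 2.8) + 0.5 × 2.6
   = 2.1 + 2.8 + 6.75 + 1.3 = 12.95
Deviation = 16.12 − 12.95 = 3.17 pp.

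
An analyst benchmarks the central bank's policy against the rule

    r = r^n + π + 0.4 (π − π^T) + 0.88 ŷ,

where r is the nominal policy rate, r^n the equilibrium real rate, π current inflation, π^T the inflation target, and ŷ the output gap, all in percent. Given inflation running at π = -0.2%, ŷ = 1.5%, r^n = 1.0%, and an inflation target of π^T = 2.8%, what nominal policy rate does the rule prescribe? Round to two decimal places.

r = 1.0 + (-0.2) + 0.4 × (-0.2 − 2.8) + 0.88 × 1.5
   = 1.0 − 0.2 − 1.2 + 1.32 = 0.92

0.92%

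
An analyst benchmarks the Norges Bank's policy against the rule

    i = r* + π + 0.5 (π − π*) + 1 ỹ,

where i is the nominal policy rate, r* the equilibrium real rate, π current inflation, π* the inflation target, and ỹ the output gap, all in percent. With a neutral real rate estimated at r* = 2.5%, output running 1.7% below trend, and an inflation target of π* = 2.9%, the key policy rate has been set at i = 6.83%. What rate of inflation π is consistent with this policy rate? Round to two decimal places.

Output 1.7% below potential → ỹ = -1.7.
Collecting π: i = r* + (1 + 0.5) π − 0.5 π* + 1 ỹ
1.5 π = 6.83 − 2.5 + 0.5 × 2.9 − 1 × (-1.7) = 7.48
π = 7.48 / 1.5 = 4.99

4.99%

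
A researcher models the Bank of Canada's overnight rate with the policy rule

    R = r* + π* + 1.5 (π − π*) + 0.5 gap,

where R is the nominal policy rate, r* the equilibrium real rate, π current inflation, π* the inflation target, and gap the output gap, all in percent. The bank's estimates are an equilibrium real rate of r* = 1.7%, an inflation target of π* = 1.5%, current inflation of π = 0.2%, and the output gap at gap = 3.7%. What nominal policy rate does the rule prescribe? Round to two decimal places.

3.10%

R = 1.7 + 1.5 + 1.5 × (0.2 − 1.5) + 0.5 × 3.7
   = 1.7 + 1.5 − 1.95 + 1.85 = 3.10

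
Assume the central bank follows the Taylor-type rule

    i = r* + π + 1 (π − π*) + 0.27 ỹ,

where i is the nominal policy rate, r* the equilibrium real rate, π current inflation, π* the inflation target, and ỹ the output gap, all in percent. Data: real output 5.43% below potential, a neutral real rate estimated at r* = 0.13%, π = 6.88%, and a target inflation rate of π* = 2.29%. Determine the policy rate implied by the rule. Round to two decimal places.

Output 5.43% below potential → ỹ = -5.43.
i = 0.13 + 6.88 + 1 × (6.88 − 2.29) + 0.27 × (-5.43)
   = 0.13 + 6.88 + 4.59 − 1.4661 = 10.13

10.13%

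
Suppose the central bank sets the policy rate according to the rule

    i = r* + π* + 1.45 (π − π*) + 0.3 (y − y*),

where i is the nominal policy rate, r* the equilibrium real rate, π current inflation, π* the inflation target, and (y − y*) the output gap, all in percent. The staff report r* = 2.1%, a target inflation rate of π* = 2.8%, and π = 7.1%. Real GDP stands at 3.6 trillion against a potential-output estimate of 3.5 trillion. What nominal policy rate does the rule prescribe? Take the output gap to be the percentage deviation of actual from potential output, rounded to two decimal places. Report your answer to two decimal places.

11.99%

Output gap = 100 × (3.6 − 3.5) / 3.5 = 2.86%.
i = 2.10 + 2.80 + 1.45 × (7.10 − 2.80) + 0.3 × 2.86
   = 2.10 + 2.8 + 6.235 + 0.858 = 11.99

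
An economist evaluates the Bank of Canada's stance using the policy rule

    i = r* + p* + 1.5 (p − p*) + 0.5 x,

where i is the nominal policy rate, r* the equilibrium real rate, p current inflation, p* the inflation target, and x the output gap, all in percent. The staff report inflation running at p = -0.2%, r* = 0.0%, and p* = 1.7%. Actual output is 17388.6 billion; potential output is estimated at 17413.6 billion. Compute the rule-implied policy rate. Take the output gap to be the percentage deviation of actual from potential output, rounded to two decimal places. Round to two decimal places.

Output gap = 100 × (17388.6 − 17413.6) / 17413.6 = -0.14%.
i = 0.00 + 1.70 + 1.5 × (-0.20 − 1.70) + 0.5 × (-0.14)
   = 0.00 + 1.7 − 2.85 − 0.07 = -1.22

-1.22%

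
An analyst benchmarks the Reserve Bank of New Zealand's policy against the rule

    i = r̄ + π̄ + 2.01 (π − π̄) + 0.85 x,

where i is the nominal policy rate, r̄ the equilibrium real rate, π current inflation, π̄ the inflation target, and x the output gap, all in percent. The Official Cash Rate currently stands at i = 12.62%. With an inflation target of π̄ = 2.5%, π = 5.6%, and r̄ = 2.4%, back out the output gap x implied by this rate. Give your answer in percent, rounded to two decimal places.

1.75%

0.85 x = 12.62 − 2.4 − 2.5 − 2.01 × (5.6 − 2.5) = 1.489
x = 1.489 / 0.85 = 1.75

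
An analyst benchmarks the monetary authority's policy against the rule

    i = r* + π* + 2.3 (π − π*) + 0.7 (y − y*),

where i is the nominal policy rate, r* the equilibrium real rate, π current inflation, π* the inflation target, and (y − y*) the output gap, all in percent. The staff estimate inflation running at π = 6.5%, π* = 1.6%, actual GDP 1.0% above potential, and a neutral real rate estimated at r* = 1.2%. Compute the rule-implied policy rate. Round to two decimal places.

14.77%

Output 1.0% above potential → (y − y*) = 1.0.
i = 1.2 + 1.6 + 2.3 × (6.5 − 1.6) + 0.7 × 1.0
   = 1.2 + 1.6 + 11.27 + 0.7 = 14.77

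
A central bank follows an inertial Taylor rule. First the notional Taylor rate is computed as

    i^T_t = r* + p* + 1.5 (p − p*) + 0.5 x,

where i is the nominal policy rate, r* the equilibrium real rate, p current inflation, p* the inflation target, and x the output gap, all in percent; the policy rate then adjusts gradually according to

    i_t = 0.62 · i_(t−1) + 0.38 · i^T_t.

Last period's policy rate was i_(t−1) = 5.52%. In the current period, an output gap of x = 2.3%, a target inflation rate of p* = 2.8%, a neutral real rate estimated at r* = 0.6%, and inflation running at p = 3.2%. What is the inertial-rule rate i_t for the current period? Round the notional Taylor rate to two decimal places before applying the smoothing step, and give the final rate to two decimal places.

5.38%

i^T_t = 0.6 + 2.8 + 1.5 × (3.2 − 2.8) + 0.5 × 2.3
   = 0.6 + 2.8 + 0.6 + 1.15 = 5.15
i_t = 0.62 × 5.52 + 0.38 × 5.15 = 3.4224 + 1.957 = 5.38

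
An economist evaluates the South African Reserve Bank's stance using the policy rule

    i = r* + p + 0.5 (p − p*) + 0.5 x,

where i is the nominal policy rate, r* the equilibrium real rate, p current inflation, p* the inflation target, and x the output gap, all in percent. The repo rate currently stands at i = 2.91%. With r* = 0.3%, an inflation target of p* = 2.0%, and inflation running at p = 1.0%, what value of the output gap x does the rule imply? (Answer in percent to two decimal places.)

0.5 x = 2.91 − 0.3 − 1.0 − 0.5 × (1.0 − 2.0) = 2.11
x = 2.11 / 0.5 = 4.22

4.22%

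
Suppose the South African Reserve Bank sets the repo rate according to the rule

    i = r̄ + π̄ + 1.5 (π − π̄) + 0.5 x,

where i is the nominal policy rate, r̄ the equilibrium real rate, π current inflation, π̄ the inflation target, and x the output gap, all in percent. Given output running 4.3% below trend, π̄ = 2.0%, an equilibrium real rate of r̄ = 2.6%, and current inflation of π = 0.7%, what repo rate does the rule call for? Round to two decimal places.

Output 4.3% below potential → x = -4.3.
i = 2.6 + 2.0 + 1.5 × (0.7 − 2.0) + 0.5 × (-4.3)
   = 2.6 + 2 − 1.95 − 2.15 = 0.50

0.50%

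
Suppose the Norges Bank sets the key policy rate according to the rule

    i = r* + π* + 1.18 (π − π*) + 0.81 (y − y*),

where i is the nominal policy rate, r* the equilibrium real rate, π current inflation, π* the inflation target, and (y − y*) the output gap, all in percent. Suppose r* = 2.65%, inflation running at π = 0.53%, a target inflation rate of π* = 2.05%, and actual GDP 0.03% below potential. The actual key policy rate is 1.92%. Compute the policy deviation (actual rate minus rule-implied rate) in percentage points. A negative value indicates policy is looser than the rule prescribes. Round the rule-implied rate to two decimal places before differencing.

Output 0.03% below potential → (y − y*) = -0.03.
i = 2.65 + 2.05 + 1.18 × (0.53 − 2.05) + 0.81 × (-0.03)
   = 2.65 + 2.05 − 1.7936 − 0.0243 = 2.88
Deviation = 1.92 − 2.88 = -0.96 pp.

-0.96 pp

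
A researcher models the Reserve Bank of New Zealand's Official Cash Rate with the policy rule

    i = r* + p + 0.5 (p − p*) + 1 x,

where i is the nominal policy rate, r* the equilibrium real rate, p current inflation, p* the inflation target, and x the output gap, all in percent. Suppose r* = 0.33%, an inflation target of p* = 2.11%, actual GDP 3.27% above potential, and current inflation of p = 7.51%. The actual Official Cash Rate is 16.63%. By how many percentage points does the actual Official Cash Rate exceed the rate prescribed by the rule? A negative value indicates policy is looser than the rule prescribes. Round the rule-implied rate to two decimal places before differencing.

2.82 pp

Output 3.27% above potential → x = 3.27.
i = 0.33 + 7.51 + 0.5 × (7.51 − 2.11) + 1 × 3.27
   = 0.33 + 7.51 + 2.7 + 3.27 = 13.81
Deviation = 16.63 − 13.81 = 2.82 pp.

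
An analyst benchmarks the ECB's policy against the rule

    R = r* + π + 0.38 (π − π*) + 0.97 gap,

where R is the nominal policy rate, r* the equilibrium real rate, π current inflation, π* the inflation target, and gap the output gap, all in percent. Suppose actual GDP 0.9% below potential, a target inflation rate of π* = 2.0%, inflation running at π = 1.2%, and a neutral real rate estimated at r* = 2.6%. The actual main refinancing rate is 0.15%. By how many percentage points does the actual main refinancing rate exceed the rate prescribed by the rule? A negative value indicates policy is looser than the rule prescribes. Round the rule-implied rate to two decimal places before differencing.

Output 0.9% below potential → gap = -0.9.
R = 2.6 + 1.2 + 0.38 × (1.2 − 2.0) + 0.97 × (-0.9)
   = 2.6 + 1.2 − 0.304 − 0.873 = 2.62
Deviation = 0.15 − 2.62 = -2.47 pp.

-2.47 pp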